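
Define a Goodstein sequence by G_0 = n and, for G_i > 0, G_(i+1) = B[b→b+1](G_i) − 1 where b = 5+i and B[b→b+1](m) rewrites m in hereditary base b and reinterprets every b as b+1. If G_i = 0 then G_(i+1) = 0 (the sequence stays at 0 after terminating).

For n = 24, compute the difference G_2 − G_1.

[0] 24 ≡ 4·5 + 4 (base 5). Lift 6: 28. −1: 27.
[1] 27 ≡ 4·6 + 3 (base 6). Lift 7: 31. −1: 30.

3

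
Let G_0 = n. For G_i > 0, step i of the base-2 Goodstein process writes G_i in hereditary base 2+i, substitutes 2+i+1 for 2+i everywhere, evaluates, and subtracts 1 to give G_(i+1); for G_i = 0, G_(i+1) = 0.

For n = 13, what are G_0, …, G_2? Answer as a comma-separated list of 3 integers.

i=0: 13 = 2^(2 + 1) + 2^2 + 1 (b=2); 2→3: 3^(3 + 1) + 3^3 + 1 = 109; 109−1 = 108
i=1: 108 = 3^(3 + 1) + 3^3 (b=3); 3→4: 4^(4 + 1) + 4^4 = 1280; 1280−1 = 1279

13, 108, 1279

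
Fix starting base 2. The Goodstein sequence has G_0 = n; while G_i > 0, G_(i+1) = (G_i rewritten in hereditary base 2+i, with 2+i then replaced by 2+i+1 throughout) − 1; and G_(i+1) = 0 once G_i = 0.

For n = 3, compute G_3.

(0) 3|_2 = 2 + 1 ↦ 3 + 1|_3 = 4 ⇒ 3
(1) 3|_3 = 3 ↦ 4|_4 = 4 ⇒ 3
(2) 3|_4 = 3 ↦ 3|_5 = 3 ⇒ 2
(3) 2|_5 = 2 ↦ 2|_6 = 2 ⇒ 1

2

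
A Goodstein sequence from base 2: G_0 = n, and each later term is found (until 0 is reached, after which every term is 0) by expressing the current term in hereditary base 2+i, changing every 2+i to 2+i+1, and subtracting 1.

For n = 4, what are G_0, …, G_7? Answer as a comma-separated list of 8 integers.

G_0 = 4. HB_2(4) = 2^2. Bump = 27. G_1 = 26.
G_1 = 26. HB_3(26) = 2·3^2 + 2·3 + 2. Bump = 42. G_2 = 41.
G_2 = 41. HB_4(41) = 2·4^2 + 2·4 + 1. Bump = 61. G_3 = 60.
G_3 = 60. HB_5(60) = 2·5^2 + 2·5. Bump = 84. G_4 = 83.
G_4 = 83. HB_6(83) = 2·6^2 + 6 + 5. Bump = 110. G_5 = 109.
G_5 = 109. HB_7(109) = 2·7^2 + 7 + 4. Bump = 140. G_6 = 139.
G_6 = 139. HB_8(139) = 2·8^2 + 8 + 3. Bump = 174. G_7 = 173.

4, 26, 41, 60, 83, 109, 139, 173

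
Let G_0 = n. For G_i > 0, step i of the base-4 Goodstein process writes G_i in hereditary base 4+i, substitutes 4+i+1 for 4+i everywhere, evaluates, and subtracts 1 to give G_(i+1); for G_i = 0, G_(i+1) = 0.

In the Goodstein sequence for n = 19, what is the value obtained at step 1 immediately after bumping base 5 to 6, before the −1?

38

base 4: 19 = 4^2 + 3; at 5: 5^2 + 3 = 28; next = 27
base 5: 27 = 5^2 + 2; at 6: 6^2 + 2 = 38; next = 37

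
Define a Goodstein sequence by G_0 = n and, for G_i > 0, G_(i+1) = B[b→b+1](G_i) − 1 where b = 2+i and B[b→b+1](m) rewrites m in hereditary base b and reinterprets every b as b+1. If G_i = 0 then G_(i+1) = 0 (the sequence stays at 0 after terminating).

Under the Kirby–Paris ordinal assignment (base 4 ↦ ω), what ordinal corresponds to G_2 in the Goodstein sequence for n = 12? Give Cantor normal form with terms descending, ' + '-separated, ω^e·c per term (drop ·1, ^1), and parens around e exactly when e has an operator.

(0) 12|_2 = 2^(2 + 1) + 2^2 ↦ 3^(3 + 1) + 3^3|_3 = 108 ⇒ 107
(1) 107|_3 = 3^(3 + 1) + 2·3^2 + 2·3 + 2 ↦ 4^(4 + 1) + 2·4^2 + 2·4 + 2|_4 = 1066 ⇒ 1065

ω^(ω + 1) + ω^2·2 + ω·2 + 1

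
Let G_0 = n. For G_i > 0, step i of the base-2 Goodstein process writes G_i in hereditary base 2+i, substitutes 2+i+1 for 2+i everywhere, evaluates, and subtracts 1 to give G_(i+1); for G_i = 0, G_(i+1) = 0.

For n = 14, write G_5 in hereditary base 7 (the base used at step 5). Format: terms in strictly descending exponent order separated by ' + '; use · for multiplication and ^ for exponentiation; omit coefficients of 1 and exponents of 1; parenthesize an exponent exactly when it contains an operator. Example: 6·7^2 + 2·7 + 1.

G_0 = 14. HB_2(14) = 2^(2 + 1) + 2^2 + 2. Bump = 111. G_1 = 110.
G_1 = 110. HB_3(110) = 3^(3 + 1) + 3^3 + 2. Bump = 1282. G_2 = 1281.
G_2 = 1281. HB_4(1281) = 4^(4 + 1) + 4^4 + 1. Bump = 18751. G_3 = 18750.
G_3 = 18750. HB_5(18750) = 5^(5 + 1) + 5^5. Bump = 326592. G_4 = 326591.
G_4 = 326591. HB_6(326591) = 6^(6 + 1) + 5·6^5 + 5·6^4 + 5·6^3 + 5·6^2 + 5·6 + 5. Bump = 5862841. G_5 = 5862840.
G_5 = 5862840. HB_7(5862840) = 7^(7 + 1) + 5·7^5 + 5·7^4 + 5·7^3 + 5·7^2 + 5·7 + 4. Bump = 134404972. G_6 = 134404971.

7^(7 + 1) + 5·7^5 + 5·7^4 + 5·7^3 + 5·7^2 + 5·7 + 4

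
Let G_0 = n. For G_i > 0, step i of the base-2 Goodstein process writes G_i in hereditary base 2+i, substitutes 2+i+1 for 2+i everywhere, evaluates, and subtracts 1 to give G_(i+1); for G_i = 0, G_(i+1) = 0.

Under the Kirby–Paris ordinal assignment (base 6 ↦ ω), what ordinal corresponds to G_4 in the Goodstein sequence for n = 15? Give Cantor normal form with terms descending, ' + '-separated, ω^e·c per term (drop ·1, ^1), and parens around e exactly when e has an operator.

G_0=15  [base 2] 2^(2 + 1) + 2^2 + 2 + 1  →[2↦3]→  3^(3 + 1) + 3^3 + 3 + 1 = 112  −1 ⇒ G_1=111
G_1=111  [base 3] 3^(3 + 1) + 3^3 + 3  →[3↦4]→  4^(4 + 1) + 4^4 + 4 = 1284  −1 ⇒ G_2=1283
G_2=1283  [base 4] 4^(4 + 1) + 4^4 + 3  →[4↦5]→  5^(5 + 1) + 5^5 + 3 = 18753  −1 ⇒ G_3=18752
G_3=18752  [base 5] 5^(5 + 1) + 5^5 + 2  →[5↦6]→  6^(6 + 1) + 6^6 + 2 = 326594  −1 ⇒ G_4=326593
G_4=326593  [base 6] 6^(6 + 1) + 6^6 + 1  →[6↦7]→  7^(7 + 1) + 7^7 + 1 = 6588345  −1 ⇒ G_5=6588344

ω^(ω + 1) + ω^ω + 1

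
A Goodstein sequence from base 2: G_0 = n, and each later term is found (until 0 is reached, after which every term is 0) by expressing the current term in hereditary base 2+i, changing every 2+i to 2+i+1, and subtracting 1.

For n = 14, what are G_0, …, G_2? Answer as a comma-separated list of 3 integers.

(0) 14|_2 = 2^(2 + 1) + 2^2 + 2 ↦ 3^(3 + 1) + 3^3 + 3|_3 = 111 ⇒ 110
(1) 110|_3 = 3^(3 + 1) + 3^3 + 2 ↦ 4^(4 + 1) + 4^4 + 2|_4 = 1282 ⇒ 1281

14, 110, 1281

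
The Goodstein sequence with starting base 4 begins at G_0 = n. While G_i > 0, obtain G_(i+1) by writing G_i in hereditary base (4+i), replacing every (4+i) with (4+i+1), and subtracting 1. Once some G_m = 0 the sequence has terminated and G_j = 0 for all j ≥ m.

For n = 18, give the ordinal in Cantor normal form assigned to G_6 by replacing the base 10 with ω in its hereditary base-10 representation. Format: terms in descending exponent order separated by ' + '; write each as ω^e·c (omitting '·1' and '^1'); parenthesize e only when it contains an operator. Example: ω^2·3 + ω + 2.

ω·6 + 3

G_0 = 18. HB_4(18) = 4^2 + 2. Bump = 27. G_1 = 26.
G_1 = 26. HB_5(26) = 5^2 + 1. Bump = 37. G_2 = 36.
G_2 = 36. HB_6(36) = 6^2. Bump = 49. G_3 = 48.
G_3 = 48. HB_7(48) = 6·7 + 6. Bump = 54. G_4 = 53.
G_4 = 53. HB_8(53) = 6·8 + 5. Bump = 59. G_5 = 58.
G_5 = 58. HB_9(58) = 6·9 + 4. Bump = 64. G_6 = 63.
G_6 = 63. HB_10(63) = 6·10 + 3. Bump = 69. G_7 = 68.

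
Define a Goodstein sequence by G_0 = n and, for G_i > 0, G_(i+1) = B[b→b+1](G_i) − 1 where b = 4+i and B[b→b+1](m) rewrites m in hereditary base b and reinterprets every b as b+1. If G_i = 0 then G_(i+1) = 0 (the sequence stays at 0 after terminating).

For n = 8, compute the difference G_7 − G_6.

G_0=8  [base 4] 2·4  →[4↦5]→  2·5 = 10  −1 ⇒ G_1=9
G_1=9  [base 5] 5 + 4  →[5↦6]→  6 + 4 = 10  −1 ⇒ G_2=9
G_2=9  [base 6] 6 + 3  →[6↦7]→  7 + 3 = 10  −1 ⇒ G_3=9
G_3=9  [base 7] 7 + 2  →[7↦8]→  8 + 2 = 10  −1 ⇒ G_4=9
G_4=9  [base 8] 8 + 1  →[8↦9]→  9 + 1 = 10  −1 ⇒ G_5=9
G_5=9  [base 9] 9  →[9↦10]→  10 = 10  −1 ⇒ G_6=9
G_6=9  [base 10] 9  →[10↦11]→  9 = 9  −1 ⇒ G_7=8

-1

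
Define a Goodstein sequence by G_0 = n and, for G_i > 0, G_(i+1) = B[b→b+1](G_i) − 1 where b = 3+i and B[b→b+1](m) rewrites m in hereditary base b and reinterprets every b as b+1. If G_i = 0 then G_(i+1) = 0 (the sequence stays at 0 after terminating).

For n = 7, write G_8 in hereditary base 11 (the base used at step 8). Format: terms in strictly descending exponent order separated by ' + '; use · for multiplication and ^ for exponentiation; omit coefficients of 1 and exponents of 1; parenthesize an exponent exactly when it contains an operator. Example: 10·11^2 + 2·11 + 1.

8

(0) 7|_3 = 2·3 + 1 ↦ 2·4 + 1|_4 = 9 ⇒ 8
(1) 8|_4 = 2·4 ↦ 2·5|_5 = 10 ⇒ 9
(2) 9|_5 = 5 + 4 ↦ 6 + 4|_6 = 10 ⇒ 9
(3) 9|_6 = 6 + 3 ↦ 7 + 3|_7 = 10 ⇒ 9
(4) 9|_7 = 7 + 2 ↦ 8 + 2|_8 = 10 ⇒ 9
(5) 9|_8 = 8 + 1 ↦ 9 + 1|_9 = 10 ⇒ 9
(6) 9|_9 = 9 ↦ 10|_10 = 10 ⇒ 9
(7) 9|_10 = 9 ↦ 9|_11 = 9 ⇒ 8
(8) 8|_11 = 8 ↦ 8|_12 = 8 ⇒ 7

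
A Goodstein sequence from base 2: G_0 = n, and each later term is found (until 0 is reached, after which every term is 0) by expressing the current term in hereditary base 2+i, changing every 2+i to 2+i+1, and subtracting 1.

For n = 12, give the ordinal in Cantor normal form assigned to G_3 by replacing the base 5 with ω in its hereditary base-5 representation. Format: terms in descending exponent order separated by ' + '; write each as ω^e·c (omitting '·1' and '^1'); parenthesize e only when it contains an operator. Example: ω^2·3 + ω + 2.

[0] 12 ≡ 2^(2 + 1) + 2^2 (base 2). Lift 3: 108. −1: 107.
[1] 107 ≡ 3^(3 + 1) + 2·3^2 + 2·3 + 2 (base 3). Lift 4: 1066. −1: 1065.
[2] 1065 ≡ 4^(4 + 1) + 2·4^2 + 2·4 + 1 (base 4). Lift 5: 15686. −1: 15685.

ω^(ω + 1) + ω^2·2 + ω·2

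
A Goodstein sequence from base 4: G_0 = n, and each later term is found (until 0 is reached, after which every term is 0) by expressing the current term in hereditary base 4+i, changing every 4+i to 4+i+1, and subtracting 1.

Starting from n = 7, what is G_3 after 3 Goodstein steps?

i=0: 7 = 4 + 3 (b=4); 4→5: 5 + 3 = 8; 8−1 = 7
i=1: 7 = 5 + 2 (b=5); 5→6: 6 + 2 = 8; 8−1 = 7
i=2: 7 = 6 + 1 (b=6); 6→7: 7 + 1 = 8; 8−1 = 7
i=3: 7 = 7 (b=7); 7→8: 8 = 8; 8−1 = 7

7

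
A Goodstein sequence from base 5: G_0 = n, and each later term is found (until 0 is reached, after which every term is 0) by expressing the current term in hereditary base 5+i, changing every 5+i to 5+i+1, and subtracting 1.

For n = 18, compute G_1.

20

i=0: 18 = 3·5 + 3 (b=5); 5→6: 3·6 + 3 = 21; 21−1 = 20
i=1: 20 = 3·6 + 2 (b=6); 6→7: 3·7 + 2 = 23; 23−1 = 22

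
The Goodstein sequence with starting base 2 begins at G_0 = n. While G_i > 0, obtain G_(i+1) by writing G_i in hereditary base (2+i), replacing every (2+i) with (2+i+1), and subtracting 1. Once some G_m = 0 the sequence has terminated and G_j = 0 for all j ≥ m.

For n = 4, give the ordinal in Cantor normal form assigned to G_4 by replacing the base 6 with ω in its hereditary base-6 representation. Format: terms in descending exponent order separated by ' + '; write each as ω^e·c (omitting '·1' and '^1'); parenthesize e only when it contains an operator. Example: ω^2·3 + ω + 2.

ω^2·2 + ω + 5

base 2: 4 = 2^2; at 3: 3^3 = 27; next = 26
base 3: 26 = 2·3^2 + 2·3 + 2; at 4: 2·4^2 + 2·4 + 2 = 42; next = 41
base 4: 41 = 2·4^2 + 2·4 + 1; at 5: 2·5^2 + 2·5 + 1 = 61; next = 60
base 5: 60 = 2·5^2 + 2·5; at 6: 2·6^2 + 2·6 = 84; next = 83
base 6: 83 = 2·6^2 + 6 + 5; at 7: 2·7^2 + 7 + 5 = 110; next = 109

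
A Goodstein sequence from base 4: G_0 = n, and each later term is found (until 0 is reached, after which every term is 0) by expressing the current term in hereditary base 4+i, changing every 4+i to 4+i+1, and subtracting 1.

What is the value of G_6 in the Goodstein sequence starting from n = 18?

63

[0] 18 ≡ 4^2 + 2 (base 4). Lift 5: 27. −1: 26.
[1] 26 ≡ 5^2 + 1 (base 5). Lift 6: 37. −1: 36.
[2] 36 ≡ 6^2 (base 6). Lift 7: 49. −1: 48.
[3] 48 ≡ 6·7 + 6 (base 7). Lift 8: 54. −1: 53.
[4] 53 ≡ 6·8 + 5 (base 8). Lift 9: 59. −1: 58.
[5] 58 ≡ 6·9 + 4 (base 9). Lift 10: 64. −1: 63.
[6] 63 ≡ 6·10 + 3 (base 10). Lift 11: 69. −1: 68.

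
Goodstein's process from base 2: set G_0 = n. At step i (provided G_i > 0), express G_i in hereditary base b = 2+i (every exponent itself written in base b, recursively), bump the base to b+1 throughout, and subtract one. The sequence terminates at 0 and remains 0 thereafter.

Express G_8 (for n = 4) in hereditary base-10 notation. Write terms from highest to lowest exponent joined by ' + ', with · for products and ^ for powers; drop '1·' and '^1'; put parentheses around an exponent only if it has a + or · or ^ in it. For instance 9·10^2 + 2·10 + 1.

i=0: 4 = 2^2 (b=2); 2→3: 3^3 = 27; 27−1 = 26
i=1: 26 = 2·3^2 + 2·3 + 2 (b=3); 3→4: 2·4^2 + 2·4 + 2 = 42; 42−1 = 41
i=2: 41 = 2·4^2 + 2·4 + 1 (b=4); 4→5: 2·5^2 + 2·5 + 1 = 61; 61−1 = 60
i=3: 60 = 2·5^2 + 2·5 (b=5); 5→6: 2·6^2 + 2·6 = 84; 84−1 = 83
i=4: 83 = 2·6^2 + 6 + 5 (b=6); 6→7: 2·7^2 + 7 + 5 = 110; 110−1 = 109
i=5: 109 = 2·7^2 + 7 + 4 (b=7); 7→8: 2·8^2 + 8 + 4 = 140; 140−1 = 139
i=6: 139 = 2·8^2 + 8 + 3 (b=8); 8→9: 2·9^2 + 9 + 3 = 174; 174−1 = 173
i=7: 173 = 2·9^2 + 9 + 2 (b=9); 9→10: 2·10^2 + 10 + 2 = 212; 212−1 = 211

2·10^2 + 10 + 1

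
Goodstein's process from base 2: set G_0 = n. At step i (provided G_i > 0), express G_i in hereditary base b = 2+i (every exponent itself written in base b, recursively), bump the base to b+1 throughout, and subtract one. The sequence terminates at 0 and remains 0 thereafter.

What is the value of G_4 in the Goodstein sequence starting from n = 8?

93395

[0] 8 ≡ 2^(2 + 1) (base 2). Lift 3: 81. −1: 80.
[1] 80 ≡ 2·3^3 + 2·3^2 + 2·3 + 2 (base 3). Lift 4: 554. −1: 553.
[2] 553 ≡ 2·4^4 + 2·4^2 + 2·4 + 1 (base 4). Lift 5: 6311. −1: 6310.
[3] 6310 ≡ 2·5^5 + 2·5^2 + 2·5 (base 5). Lift 6: 93396. −1: 93395.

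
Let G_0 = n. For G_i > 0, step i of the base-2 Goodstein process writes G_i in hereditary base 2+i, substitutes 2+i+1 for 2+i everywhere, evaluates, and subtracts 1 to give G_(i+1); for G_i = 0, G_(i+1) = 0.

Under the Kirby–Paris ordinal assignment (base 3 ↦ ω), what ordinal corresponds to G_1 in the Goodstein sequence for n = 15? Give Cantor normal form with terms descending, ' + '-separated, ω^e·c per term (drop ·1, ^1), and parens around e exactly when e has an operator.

ω^(ω + 1) + ω^ω + ω

step 0: 15 = 2^(2 + 1) + 2^2 + 2 + 1; sub 3 for 2: 3^(3 + 1) + 3^3 + 3 + 1; = 112; G_1 = 112−1 = 111
step 1: 111 = 3^(3 + 1) + 3^3 + 3; sub 4 for 3: 4^(4 + 1) + 4^4 + 4; = 1284; G_2 = 1284−1 = 1283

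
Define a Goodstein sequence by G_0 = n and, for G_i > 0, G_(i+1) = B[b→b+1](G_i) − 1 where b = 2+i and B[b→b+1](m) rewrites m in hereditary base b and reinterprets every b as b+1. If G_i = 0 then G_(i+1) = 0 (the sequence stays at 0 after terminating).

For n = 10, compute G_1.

83

(0) 10|_2 = 2^(2 + 1) + 2 ↦ 3^(3 + 1) + 3|_3 = 84 ⇒ 83
(1) 83|_3 = 3^(3 + 1) + 2 ↦ 4^(4 + 1) + 2|_4 = 1026 ⇒ 1025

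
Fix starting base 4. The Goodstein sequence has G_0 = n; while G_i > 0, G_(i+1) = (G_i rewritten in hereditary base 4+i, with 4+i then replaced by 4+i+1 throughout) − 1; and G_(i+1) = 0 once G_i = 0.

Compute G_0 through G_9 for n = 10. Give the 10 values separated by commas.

10, 11, 12, 13, 13, 13, 13, 13, 13, 13

base 4: 10 = 2·4 + 2; at 5: 2·5 + 2 = 12; next = 11
base 5: 11 = 2·5 + 1; at 6: 2·6 + 1 = 13; next = 12
base 6: 12 = 2·6; at 7: 2·7 = 14; next = 13
base 7: 13 = 7 + 6; at 8: 8 + 6 = 14; next = 13
base 8: 13 = 8 + 5; at 9: 9 + 5 = 14; next = 13
base 9: 13 = 9 + 4; at 10: 10 + 4 = 14; next = 13
base 10: 13 = 10 + 3; at 11: 11 + 3 = 14; next = 13
base 11: 13 = 11 + 2; at 12: 12 + 2 = 14; next = 13
base 12: 13 = 12 + 1; at 13: 13 + 1 = 14; next = 13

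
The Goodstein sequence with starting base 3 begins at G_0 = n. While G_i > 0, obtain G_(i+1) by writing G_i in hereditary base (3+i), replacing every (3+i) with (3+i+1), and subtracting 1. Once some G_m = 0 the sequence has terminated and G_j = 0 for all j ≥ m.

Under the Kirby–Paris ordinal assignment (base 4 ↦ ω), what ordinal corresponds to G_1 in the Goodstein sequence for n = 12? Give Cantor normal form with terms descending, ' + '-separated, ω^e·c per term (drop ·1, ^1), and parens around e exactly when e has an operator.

ω^2 + 3

12 —HB3→ 3^2 + 3 —bump→ 4^2 + 4 = 20 —(−1)→ 19
19 —HB4→ 4^2 + 3 —bump→ 5^2 + 3 = 28 —(−1)→ 27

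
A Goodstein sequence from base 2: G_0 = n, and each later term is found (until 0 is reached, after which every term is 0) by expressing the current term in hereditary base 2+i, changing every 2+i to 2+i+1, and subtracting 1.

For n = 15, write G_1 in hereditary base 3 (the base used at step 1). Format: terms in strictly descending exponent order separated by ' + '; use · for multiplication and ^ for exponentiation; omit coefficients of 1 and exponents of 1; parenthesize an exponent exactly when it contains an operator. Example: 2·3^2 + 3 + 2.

base 2: 15 = 2^(2 + 1) + 2^2 + 2 + 1; at 3: 3^(3 + 1) + 3^3 + 3 + 1 = 112; next = 111
base 3: 111 = 3^(3 + 1) + 3^3 + 3; at 4: 4^(4 + 1) + 4^4 + 4 = 1284; next = 1283

3^(3 + 1) + 3^3 + 3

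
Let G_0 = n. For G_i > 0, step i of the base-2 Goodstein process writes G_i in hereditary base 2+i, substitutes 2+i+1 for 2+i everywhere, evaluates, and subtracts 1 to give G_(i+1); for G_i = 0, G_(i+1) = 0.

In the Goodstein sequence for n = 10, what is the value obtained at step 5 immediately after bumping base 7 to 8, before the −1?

G_0 = 10. HB_2(10) = 2^(2 + 1) + 2. Bump = 84. G_1 = 83.
G_1 = 83. HB_3(83) = 3^(3 + 1) + 2. Bump = 1026. G_2 = 1025.
G_2 = 1025. HB_4(1025) = 4^(4 + 1) + 1. Bump = 15626. G_3 = 15625.
G_3 = 15625. HB_5(15625) = 5^(5 + 1). Bump = 279936. G_4 = 279935.
G_4 = 279935. HB_6(279935) = 5·6^6 + 5·6^5 + 5·6^4 + 5·6^3 + 5·6^2 + 5·6 + 5. Bump = 4215755. G_5 = 4215754.
G_5 = 4215754. HB_7(4215754) = 5·7^7 + 5·7^5 + 5·7^4 + 5·7^3 + 5·7^2 + 5·7 + 4. Bump = 84073324. G_6 = 84073323.

84073324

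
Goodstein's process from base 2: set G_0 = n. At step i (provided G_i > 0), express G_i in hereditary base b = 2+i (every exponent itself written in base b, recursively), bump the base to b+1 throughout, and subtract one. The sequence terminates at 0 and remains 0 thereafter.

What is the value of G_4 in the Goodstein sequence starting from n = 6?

base 2: 6 = 2^2 + 2; at 3: 3^3 + 3 = 30; next = 29
base 3: 29 = 3^3 + 2; at 4: 4^4 + 2 = 258; next = 257
base 4: 257 = 4^4 + 1; at 5: 5^5 + 1 = 3126; next = 3125
base 5: 3125 = 5^5; at 6: 6^6 = 46656; next = 46655
base 6: 46655 = 5·6^5 + 5·6^4 + 5·6^3 + 5·6^2 + 5·6 + 5; at 7: 5·7^5 + 5·7^4 + 5·7^3 + 5·7^2 + 5·7 + 5 = 98040; next = 98039

46655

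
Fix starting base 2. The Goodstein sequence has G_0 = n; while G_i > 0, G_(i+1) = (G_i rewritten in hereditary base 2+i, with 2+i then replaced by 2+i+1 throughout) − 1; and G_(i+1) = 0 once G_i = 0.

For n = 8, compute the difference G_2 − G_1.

(0) 8|_2 = 2^(2 + 1) ↦ 3^(3 + 1)|_3 = 81 ⇒ 80
(1) 80|_3 = 2·3^3 + 2·3^2 + 2·3 + 2 ↦ 2·4^4 + 2·4^2 + 2·4 + 2|_4 = 554 ⇒ 553

473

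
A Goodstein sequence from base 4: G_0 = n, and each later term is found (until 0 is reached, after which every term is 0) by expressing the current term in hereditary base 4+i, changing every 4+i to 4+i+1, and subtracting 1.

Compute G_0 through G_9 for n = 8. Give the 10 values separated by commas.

G_0=8  [base 4] 2·4  →[4↦5]→  2·5 = 10  −1 ⇒ G_1=9
G_1=9  [base 5] 5 + 4  →[5↦6]→  6 + 4 = 10  −1 ⇒ G_2=9
G_2=9  [base 6] 6 + 3  →[6↦7]→  7 + 3 = 10  −1 ⇒ G_3=9
G_3=9  [base 7] 7 + 2  →[7↦8]→  8 + 2 = 10  −1 ⇒ G_4=9
G_4=9  [base 8] 8 + 1  →[8↦9]→  9 + 1 = 10  −1 ⇒ G_5=9
G_5=9  [base 9] 9  →[9↦10]→  10 = 10  −1 ⇒ G_6=9
G_6=9  [base 10] 9  →[10↦11]→  9 = 9  −1 ⇒ G_7=8
G_7=8  [base 11] 8  →[11↦12]→  8 = 8  −1 ⇒ G_8=7
G_8=7  [base 12] 7  →[12↦13]→  7 = 7  −1 ⇒ G_9=6

8, 9, 9, 9, 9, 9, 9, 8, 7, 6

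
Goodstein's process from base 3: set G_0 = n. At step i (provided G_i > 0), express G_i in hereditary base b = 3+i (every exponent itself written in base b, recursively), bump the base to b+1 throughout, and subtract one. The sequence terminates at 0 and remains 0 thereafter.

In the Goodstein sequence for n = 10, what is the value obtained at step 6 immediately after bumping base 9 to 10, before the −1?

40

i=0: 10 = 3^2 + 1 (b=3); 3→4: 4^2 + 1 = 17; 17−1 = 16
i=1: 16 = 4^2 (b=4); 4→5: 5^2 = 25; 25−1 = 24
i=2: 24 = 4·5 + 4 (b=5); 5→6: 4·6 + 4 = 28; 28−1 = 27
i=3: 27 = 4·6 + 3 (b=6); 6→7: 4·7 + 3 = 31; 31−1 = 30
i=4: 30 = 4·7 + 2 (b=7); 7→8: 4·8 + 2 = 34; 34−1 = 33
i=5: 33 = 4·8 + 1 (b=8); 8→9: 4·9 + 1 = 37; 37−1 = 36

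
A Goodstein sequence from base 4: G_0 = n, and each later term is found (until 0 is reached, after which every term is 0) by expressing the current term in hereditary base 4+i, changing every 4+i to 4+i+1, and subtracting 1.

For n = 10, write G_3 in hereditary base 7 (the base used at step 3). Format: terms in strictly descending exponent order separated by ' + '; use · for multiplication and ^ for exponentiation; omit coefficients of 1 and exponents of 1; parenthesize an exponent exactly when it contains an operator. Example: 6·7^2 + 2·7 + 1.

7 + 6

G_0=10  [base 4] 2·4 + 2  →[4↦5]→  2·5 + 2 = 12  −1 ⇒ G_1=11
G_1=11  [base 5] 2·5 + 1  →[5↦6]→  2·6 + 1 = 13  −1 ⇒ G_2=12
G_2=12  [base 6] 2·6  →[6↦7]→  2·7 = 14  −1 ⇒ G_3=13
G_3=13  [base 7] 7 + 6  →[7↦8]→  8 + 6 = 14  −1 ⇒ G_4=13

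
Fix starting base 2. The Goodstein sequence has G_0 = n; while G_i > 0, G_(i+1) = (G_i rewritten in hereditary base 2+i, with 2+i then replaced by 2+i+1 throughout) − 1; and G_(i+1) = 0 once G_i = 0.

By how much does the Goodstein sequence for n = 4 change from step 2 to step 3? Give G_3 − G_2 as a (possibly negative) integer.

(0) 4|_2 = 2^2 ↦ 3^3|_3 = 27 ⇒ 26
(1) 26|_3 = 2·3^2 + 2·3 + 2 ↦ 2·4^2 + 2·4 + 2|_4 = 42 ⇒ 41
(2) 41|_4 = 2·4^2 + 2·4 + 1 ↦ 2·5^2 + 2·5 + 1|_5 = 61 ⇒ 60

19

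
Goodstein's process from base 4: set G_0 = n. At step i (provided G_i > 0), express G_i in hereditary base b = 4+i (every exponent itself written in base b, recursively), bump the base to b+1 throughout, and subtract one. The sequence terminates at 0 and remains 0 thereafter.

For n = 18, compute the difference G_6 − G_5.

[0] 18 ≡ 4^2 + 2 (base 4). Lift 5: 27. −1: 26.
[1] 26 ≡ 5^2 + 1 (base 5). Lift 6: 37. −1: 36.
[2] 36 ≡ 6^2 (base 6). Lift 7: 49. −1: 48.
[3] 48 ≡ 6·7 + 6 (base 7). Lift 8: 54. −1: 53.
[4] 53 ≡ 6·8 + 5 (base 8). Lift 9: 59. −1: 58.
[5] 58 ≡ 6·9 + 4 (base 9). Lift 10: 64. −1: 63.

5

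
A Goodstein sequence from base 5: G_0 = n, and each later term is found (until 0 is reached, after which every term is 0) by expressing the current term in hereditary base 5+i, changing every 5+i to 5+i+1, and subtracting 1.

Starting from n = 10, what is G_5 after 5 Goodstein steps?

(0) 10|_5 = 2·5 ↦ 2·6|_6 = 12 ⇒ 11
(1) 11|_6 = 6 + 5 ↦ 7 + 5|_7 = 12 ⇒ 11
(2) 11|_7 = 7 + 4 ↦ 8 + 4|_8 = 12 ⇒ 11
(3) 11|_8 = 8 + 3 ↦ 9 + 3|_9 = 12 ⇒ 11
(4) 11|_9 = 9 + 2 ↦ 10 + 2|_10 = 12 ⇒ 11

11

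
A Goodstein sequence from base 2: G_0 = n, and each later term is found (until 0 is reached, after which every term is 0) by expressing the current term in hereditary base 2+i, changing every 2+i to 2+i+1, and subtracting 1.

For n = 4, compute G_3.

4 —HB2→ 2^2 —bump→ 3^3 = 27 —(−1)→ 26
26 —HB3→ 2·3^2 + 2·3 + 2 —bump→ 2·4^2 + 2·4 + 2 = 42 —(−1)→ 41
41 —HB4→ 2·4^2 + 2·4 + 1 —bump→ 2·5^2 + 2·5 + 1 = 61 —(−1)→ 60
60 —HB5→ 2·5^2 + 2·5 —bump→ 2·6^2 + 2·6 = 84 —(−1)→ 83

60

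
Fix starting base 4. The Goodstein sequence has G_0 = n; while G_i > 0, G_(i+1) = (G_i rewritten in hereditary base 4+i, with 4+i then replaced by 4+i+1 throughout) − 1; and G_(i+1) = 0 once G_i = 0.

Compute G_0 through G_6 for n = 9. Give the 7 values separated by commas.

9, 10, 11, 11, 11, 11, 11

step 0: 9 = 2·4 + 1; sub 5 for 4: 2·5 + 1; = 11; G_1 = 11−1 = 10
step 1: 10 = 2·5; sub 6 for 5: 2·6; = 12; G_2 = 12−1 = 11
step 2: 11 = 6 + 5; sub 7 for 6: 7 + 5; = 12; G_3 = 12−1 = 11
step 3: 11 = 7 + 4; sub 8 for 7: 8 + 4; = 12; G_4 = 12−1 = 11
step 4: 11 = 8 + 3; sub 9 for 8: 9 + 3; = 12; G_5 = 12−1 = 11
step 5: 11 = 9 + 2; sub 10 for 9: 10 + 2; = 12; G_6 = 12−1 = 11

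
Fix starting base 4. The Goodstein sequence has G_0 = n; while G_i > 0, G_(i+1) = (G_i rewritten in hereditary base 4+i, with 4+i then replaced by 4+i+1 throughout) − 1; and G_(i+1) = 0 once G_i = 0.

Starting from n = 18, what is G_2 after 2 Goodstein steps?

36

i=0: 18 = 4^2 + 2 (b=4); 4→5: 5^2 + 2 = 27; 27−1 = 26
i=1: 26 = 5^2 + 1 (b=5); 5→6: 6^2 + 1 = 37; 37−1 = 36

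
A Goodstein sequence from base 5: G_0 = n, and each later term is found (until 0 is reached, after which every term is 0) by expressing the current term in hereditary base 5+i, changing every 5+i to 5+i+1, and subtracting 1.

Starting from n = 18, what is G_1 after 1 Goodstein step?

18 —HB5→ 3·5 + 3 —bump→ 3·6 + 3 = 21 —(−1)→ 20
20 —HB6→ 3·6 + 2 —bump→ 3·7 + 2 = 23 —(−1)→ 22

20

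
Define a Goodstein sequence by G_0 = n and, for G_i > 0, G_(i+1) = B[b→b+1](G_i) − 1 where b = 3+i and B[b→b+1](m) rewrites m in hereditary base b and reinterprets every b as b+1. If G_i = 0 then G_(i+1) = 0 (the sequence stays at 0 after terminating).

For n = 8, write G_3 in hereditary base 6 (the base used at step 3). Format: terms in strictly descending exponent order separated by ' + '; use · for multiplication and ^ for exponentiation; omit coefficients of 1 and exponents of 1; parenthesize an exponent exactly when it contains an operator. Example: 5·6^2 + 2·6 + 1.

6 + 5

base 3: 8 = 2·3 + 2; at 4: 2·4 + 2 = 10; next = 9
base 4: 9 = 2·4 + 1; at 5: 2·5 + 1 = 11; next = 10
base 5: 10 = 2·5; at 6: 2·6 = 12; next = 11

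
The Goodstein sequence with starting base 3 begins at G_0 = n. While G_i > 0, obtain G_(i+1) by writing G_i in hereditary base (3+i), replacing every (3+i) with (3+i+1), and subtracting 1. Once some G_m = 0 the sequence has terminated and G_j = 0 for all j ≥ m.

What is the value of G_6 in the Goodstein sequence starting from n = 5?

5 —HB3→ 3 + 2 —bump→ 4 + 2 = 6 —(−1)→ 5
5 —HB4→ 4 + 1 —bump→ 5 + 1 = 6 —(−1)→ 5
5 —HB5→ 5 —bump→ 6 = 6 —(−1)→ 5
5 —HB6→ 5 —bump→ 5 = 5 —(−1)→ 4
4 —HB7→ 4 —bump→ 4 = 4 —(−1)→ 3
3 —HB8→ 3 —bump→ 3 = 3 —(−1)→ 2
2 —HB9→ 2 —bump→ 2 = 2 —(−1)→ 1

2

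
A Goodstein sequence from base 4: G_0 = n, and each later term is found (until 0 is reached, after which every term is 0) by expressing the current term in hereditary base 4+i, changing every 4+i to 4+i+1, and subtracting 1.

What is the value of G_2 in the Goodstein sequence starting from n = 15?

G_0 = 15. HB_4(15) = 3·4 + 3. Bump = 18. G_1 = 17.
G_1 = 17. HB_5(17) = 3·5 + 2. Bump = 20. G_2 = 19.
G_2 = 19. HB_6(19) = 3·6 + 1. Bump = 22. G_3 = 21.

19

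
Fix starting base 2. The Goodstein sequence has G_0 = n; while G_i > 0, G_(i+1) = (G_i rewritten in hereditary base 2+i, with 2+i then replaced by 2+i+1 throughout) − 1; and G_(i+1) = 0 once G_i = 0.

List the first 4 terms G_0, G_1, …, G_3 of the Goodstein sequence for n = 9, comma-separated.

G_0 = 9. HB_2(9) = 2^(2 + 1) + 1. Bump = 82. G_1 = 81.
G_1 = 81. HB_3(81) = 3^(3 + 1). Bump = 1024. G_2 = 1023.
G_2 = 1023. HB_4(1023) = 3·4^4 + 3·4^3 + 3·4^2 + 3·4 + 3. Bump = 9843. G_3 = 9842.

9, 81, 1023, 9842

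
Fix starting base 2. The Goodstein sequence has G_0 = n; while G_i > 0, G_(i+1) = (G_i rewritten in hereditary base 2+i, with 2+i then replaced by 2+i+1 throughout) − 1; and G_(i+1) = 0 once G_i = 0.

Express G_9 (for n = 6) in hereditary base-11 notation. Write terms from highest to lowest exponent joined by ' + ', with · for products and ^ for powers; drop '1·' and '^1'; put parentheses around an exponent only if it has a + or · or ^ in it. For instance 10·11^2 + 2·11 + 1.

5·11^5 + 5·11^4 + 5·11^3 + 5·11^2 + 5·11

G_0=6  [base 2] 2^2 + 2  →[2↦3]→  3^3 + 3 = 30  −1 ⇒ G_1=29
G_1=29  [base 3] 3^3 + 2  →[3↦4]→  4^4 + 2 = 258  −1 ⇒ G_2=257
G_2=257  [base 4] 4^4 + 1  →[4↦5]→  5^5 + 1 = 3126  −1 ⇒ G_3=3125
G_3=3125  [base 5] 5^5  →[5↦6]→  6^6 = 46656  −1 ⇒ G_4=46655
G_4=46655  [base 6] 5·6^5 + 5·6^4 + 5·6^3 + 5·6^2 + 5·6 + 5  →[6↦7]→  5·7^5 + 5·7^4 + 5·7^3 + 5·7^2 + 5·7 + 5 = 98040  −1 ⇒ G_5=98039
G_5=98039  [base 7] 5·7^5 + 5·7^4 + 5·7^3 + 5·7^2 + 5·7 + 4  →[7↦8]→  5·8^5 + 5·8^4 + 5·8^3 + 5·8^2 + 5·8 + 4 = 187244  −1 ⇒ G_6=187243
G_6=187243  [base 8] 5·8^5 + 5·8^4 + 5·8^3 + 5·8^2 + 5·8 + 3  →[8↦9]→  5·9^5 + 5·9^4 + 5·9^3 + 5·9^2 + 5·9 + 3 = 332148  −1 ⇒ G_7=332147
G_7=332147  [base 9] 5·9^5 + 5·9^4 + 5·9^3 + 5·9^2 + 5·9 + 2  →[9↦10]→  5·10^5 + 5·10^4 + 5·10^3 + 5·10^2 + 5·10 + 2 = 555552  −1 ⇒ G_8=555551
G_8=555551  [base 10] 5·10^5 + 5·10^4 + 5·10^3 + 5·10^2 + 5·10 + 1  →[10↦11]→  5·11^5 + 5·11^4 + 5·11^3 + 5·11^2 + 5·11 + 1 = 885776  −1 ⇒ G_9=885775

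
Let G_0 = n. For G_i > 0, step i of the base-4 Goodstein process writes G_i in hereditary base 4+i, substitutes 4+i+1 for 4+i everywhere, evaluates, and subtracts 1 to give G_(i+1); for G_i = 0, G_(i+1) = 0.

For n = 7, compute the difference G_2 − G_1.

[0] 7 ≡ 4 + 3 (base 4). Lift 5: 8. −1: 7.
[1] 7 ≡ 5 + 2 (base 5). Lift 6: 8. −1: 7.

0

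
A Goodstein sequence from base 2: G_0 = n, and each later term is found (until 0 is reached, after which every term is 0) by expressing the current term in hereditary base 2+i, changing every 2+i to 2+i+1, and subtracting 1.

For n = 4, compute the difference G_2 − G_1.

15

4 —HB2→ 2^2 —bump→ 3^3 = 27 —(−1)→ 26
26 —HB3→ 2·3^2 + 2·3 + 2 —bump→ 2·4^2 + 2·4 + 2 = 42 —(−1)→ 41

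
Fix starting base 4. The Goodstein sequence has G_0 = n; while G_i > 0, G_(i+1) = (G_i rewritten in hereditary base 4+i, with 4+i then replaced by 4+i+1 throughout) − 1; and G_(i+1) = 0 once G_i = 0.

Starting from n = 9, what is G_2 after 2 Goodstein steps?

11

9 —HB4→ 2·4 + 1 —bump→ 2·5 + 1 = 11 —(−1)→ 10
10 —HB5→ 2·5 —bump→ 2·6 = 12 —(−1)→ 11
11 —HB6→ 6 + 5 —bump→ 7 + 5 = 12 —(−1)→ 11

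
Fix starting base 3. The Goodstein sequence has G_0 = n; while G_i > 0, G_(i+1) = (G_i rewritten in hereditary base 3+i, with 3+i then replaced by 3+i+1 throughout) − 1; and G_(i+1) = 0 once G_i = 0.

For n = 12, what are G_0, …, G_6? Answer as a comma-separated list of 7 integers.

i=0: 12 = 3^2 + 3 (b=3); 3→4: 4^2 + 4 = 20; 20−1 = 19
i=1: 19 = 4^2 + 3 (b=4); 4→5: 5^2 + 3 = 28; 28−1 = 27
i=2: 27 = 5^2 + 2 (b=5); 5→6: 6^2 + 2 = 38; 38−1 = 37
i=3: 37 = 6^2 + 1 (b=6); 6→7: 7^2 + 1 = 50; 50−1 = 49
i=4: 49 = 7^2 (b=7); 7→8: 8^2 = 64; 64−1 = 63
i=5: 63 = 7·8 + 7 (b=8); 8→9: 7·9 + 7 = 70; 70−1 = 69

12, 19, 27, 37, 49, 63, 69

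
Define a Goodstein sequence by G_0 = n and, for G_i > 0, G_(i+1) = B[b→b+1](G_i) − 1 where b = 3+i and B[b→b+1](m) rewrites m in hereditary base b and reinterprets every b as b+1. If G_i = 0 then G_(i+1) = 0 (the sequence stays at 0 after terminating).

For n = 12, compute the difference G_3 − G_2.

10

[0] 12 ≡ 3^2 + 3 (base 3). Lift 4: 20. −1: 19.
[1] 19 ≡ 4^2 + 3 (base 4). Lift 5: 28. −1: 27.
[2] 27 ≡ 5^2 + 2 (base 5). Lift 6: 38. −1: 37.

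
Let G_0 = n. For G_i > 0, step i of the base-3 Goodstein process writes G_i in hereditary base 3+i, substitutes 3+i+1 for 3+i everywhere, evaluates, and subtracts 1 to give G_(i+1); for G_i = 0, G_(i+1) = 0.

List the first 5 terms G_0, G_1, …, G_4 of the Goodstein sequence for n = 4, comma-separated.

4, 4, 4, 3, 2

4 —HB3→ 3 + 1 —bump→ 4 + 1 = 5 —(−1)→ 4
4 —HB4→ 4 —bump→ 5 = 5 —(−1)→ 4
4 —HB5→ 4 —bump→ 4 = 4 —(−1)→ 3
3 —HB6→ 3 —bump→ 3 = 3 —(−1)→ 2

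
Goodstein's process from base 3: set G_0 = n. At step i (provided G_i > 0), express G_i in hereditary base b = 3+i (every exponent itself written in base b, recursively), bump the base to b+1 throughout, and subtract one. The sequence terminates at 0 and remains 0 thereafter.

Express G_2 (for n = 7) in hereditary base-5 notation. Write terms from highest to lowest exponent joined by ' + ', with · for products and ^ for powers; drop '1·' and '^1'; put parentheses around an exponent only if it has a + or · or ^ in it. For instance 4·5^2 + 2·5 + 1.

5 + 4

(0) 7|_3 = 2·3 + 1 ↦ 2·4 + 1|_4 = 9 ⇒ 8
(1) 8|_4 = 2·4 ↦ 2·5|_5 = 10 ⇒ 9
(2) 9|_5 = 5 + 4 ↦ 6 + 4|_6 = 10 ⇒ 9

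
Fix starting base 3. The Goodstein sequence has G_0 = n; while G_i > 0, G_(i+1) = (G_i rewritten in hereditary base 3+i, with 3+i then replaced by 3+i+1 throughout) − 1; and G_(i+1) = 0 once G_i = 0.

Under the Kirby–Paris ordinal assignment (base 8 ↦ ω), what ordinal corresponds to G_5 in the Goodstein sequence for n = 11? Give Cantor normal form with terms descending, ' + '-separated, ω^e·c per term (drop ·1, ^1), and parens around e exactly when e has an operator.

ω·5 + 3

base 3: 11 = 3^2 + 2; at 4: 4^2 + 2 = 18; next = 17
base 4: 17 = 4^2 + 1; at 5: 5^2 + 1 = 26; next = 25
base 5: 25 = 5^2; at 6: 6^2 = 36; next = 35
base 6: 35 = 5·6 + 5; at 7: 5·7 + 5 = 40; next = 39
base 7: 39 = 5·7 + 4; at 8: 5·8 + 4 = 44; next = 43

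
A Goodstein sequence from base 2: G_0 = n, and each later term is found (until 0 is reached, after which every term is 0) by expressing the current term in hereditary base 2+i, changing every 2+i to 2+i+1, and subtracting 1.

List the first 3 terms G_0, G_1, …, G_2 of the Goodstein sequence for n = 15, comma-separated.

15, 111, 1283

step 0: 15 = 2^(2 + 1) + 2^2 + 2 + 1; sub 3 for 2: 3^(3 + 1) + 3^3 + 3 + 1; = 112; G_1 = 112−1 = 111
step 1: 111 = 3^(3 + 1) + 3^3 + 3; sub 4 for 3: 4^(4 + 1) + 4^4 + 4; = 1284; G_2 = 1284−1 = 1283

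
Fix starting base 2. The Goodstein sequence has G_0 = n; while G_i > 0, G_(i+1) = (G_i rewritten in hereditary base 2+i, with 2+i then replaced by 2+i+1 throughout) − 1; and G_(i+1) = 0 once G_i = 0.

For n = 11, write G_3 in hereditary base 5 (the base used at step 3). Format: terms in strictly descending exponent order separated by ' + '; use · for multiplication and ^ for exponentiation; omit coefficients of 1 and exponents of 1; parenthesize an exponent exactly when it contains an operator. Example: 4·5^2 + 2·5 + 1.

step 0: 11 = 2^(2 + 1) + 2 + 1; sub 3 for 2: 3^(3 + 1) + 3 + 1; = 85; G_1 = 85−1 = 84
step 1: 84 = 3^(3 + 1) + 3; sub 4 for 3: 4^(4 + 1) + 4; = 1028; G_2 = 1028−1 = 1027
step 2: 1027 = 4^(4 + 1) + 3; sub 5 for 4: 5^(5 + 1) + 3; = 15628; G_3 = 15628−1 = 15627
step 3: 15627 = 5^(5 + 1) + 2; sub 6 for 5: 6^(6 + 1) + 2; = 279938; G_4 = 279938−1 = 279937

5^(5 + 1) + 2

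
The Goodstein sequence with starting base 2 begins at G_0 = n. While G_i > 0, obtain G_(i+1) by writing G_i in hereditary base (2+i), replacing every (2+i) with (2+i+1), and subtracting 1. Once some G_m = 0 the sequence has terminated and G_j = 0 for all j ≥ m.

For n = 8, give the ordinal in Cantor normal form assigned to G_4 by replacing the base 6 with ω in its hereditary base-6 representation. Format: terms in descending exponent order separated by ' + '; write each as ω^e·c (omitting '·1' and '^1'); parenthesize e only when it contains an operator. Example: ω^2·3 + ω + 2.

[0] 8 ≡ 2^(2 + 1) (base 2). Lift 3: 81. −1: 80.
[1] 80 ≡ 2·3^3 + 2·3^2 + 2·3 + 2 (base 3). Lift 4: 554. −1: 553.
[2] 553 ≡ 2·4^4 + 2·4^2 + 2·4 + 1 (base 4). Lift 5: 6311. −1: 6310.
[3] 6310 ≡ 2·5^5 + 2·5^2 + 2·5 (base 5). Lift 6: 93396. −1: 93395.
[4] 93395 ≡ 2·6^6 + 2·6^2 + 6 + 5 (base 6). Lift 7: 1647196. −1: 1647195.

ω^ω·2 + ω^2·2 + ω + 5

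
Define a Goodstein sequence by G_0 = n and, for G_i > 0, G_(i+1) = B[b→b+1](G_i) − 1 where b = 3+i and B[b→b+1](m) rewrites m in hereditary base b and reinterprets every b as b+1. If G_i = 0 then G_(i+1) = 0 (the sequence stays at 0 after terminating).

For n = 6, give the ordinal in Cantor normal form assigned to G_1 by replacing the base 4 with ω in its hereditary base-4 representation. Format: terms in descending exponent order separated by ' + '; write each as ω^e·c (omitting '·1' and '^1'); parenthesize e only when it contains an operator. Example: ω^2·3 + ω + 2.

step 0: 6 = 2·3; sub 4 for 3: 2·4; = 8; G_1 = 8−1 = 7
step 1: 7 = 4 + 3; sub 5 for 4: 5 + 3; = 8; G_2 = 8−1 = 7

ω + 3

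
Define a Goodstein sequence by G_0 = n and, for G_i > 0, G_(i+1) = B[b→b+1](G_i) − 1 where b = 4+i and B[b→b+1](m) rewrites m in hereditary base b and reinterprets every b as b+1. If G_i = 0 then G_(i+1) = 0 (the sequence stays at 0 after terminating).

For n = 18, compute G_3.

48

i=0: 18 = 4^2 + 2 (b=4); 4→5: 5^2 + 2 = 27; 27−1 = 26
i=1: 26 = 5^2 + 1 (b=5); 5→6: 6^2 + 1 = 37; 37−1 = 36
i=2: 36 = 6^2 (b=6); 6→7: 7^2 = 49; 49−1 = 48
i=3: 48 = 6·7 + 6 (b=7); 7→8: 6·8 + 6 = 54; 54−1 = 53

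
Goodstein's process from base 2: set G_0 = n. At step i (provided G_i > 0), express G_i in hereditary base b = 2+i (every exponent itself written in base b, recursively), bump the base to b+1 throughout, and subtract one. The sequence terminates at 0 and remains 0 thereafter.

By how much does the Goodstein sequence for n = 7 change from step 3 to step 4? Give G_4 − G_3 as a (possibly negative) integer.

step 0: 7 = 2^2 + 2 + 1; sub 3 for 2: 3^3 + 3 + 1; = 31; G_1 = 31−1 = 30
step 1: 30 = 3^3 + 3; sub 4 for 3: 4^4 + 4; = 260; G_2 = 260−1 = 259
step 2: 259 = 4^4 + 3; sub 5 for 4: 5^5 + 3; = 3128; G_3 = 3128−1 = 3127
step 3: 3127 = 5^5 + 2; sub 6 for 5: 6^6 + 2; = 46658; G_4 = 46658−1 = 46657

43530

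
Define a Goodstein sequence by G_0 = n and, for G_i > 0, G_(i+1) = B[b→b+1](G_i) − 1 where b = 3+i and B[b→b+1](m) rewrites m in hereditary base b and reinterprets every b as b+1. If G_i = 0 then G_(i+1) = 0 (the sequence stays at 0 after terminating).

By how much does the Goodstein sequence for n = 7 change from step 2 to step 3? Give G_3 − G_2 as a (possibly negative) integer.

0

G_0 = 7. HB_3(7) = 2·3 + 1. Bump = 9. G_1 = 8.
G_1 = 8. HB_4(8) = 2·4. Bump = 10. G_2 = 9.
G_2 = 9. HB_5(9) = 5 + 4. Bump = 10. G_3 = 9.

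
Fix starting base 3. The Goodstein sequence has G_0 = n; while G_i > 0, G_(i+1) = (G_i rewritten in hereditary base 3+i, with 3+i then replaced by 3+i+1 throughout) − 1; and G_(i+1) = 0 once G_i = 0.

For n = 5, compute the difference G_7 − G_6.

base 3: 5 = 3 + 2; at 4: 4 + 2 = 6; next = 5
base 4: 5 = 4 + 1; at 5: 5 + 1 = 6; next = 5
base 5: 5 = 5; at 6: 6 = 6; next = 5
base 6: 5 = 5; at 7: 5 = 5; next = 4
base 7: 4 = 4; at 8: 4 = 4; next = 3
base 8: 3 = 3; at 9: 3 = 3; next = 2
base 9: 2 = 2; at 10: 2 = 2; next = 1

-1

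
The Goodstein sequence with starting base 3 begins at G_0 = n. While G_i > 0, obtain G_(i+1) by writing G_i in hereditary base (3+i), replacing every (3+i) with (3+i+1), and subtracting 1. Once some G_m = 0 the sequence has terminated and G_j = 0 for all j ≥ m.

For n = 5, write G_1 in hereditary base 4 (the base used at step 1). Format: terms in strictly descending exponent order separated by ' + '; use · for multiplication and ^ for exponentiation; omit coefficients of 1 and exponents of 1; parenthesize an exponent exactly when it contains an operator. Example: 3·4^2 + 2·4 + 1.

4 + 1

base 3: 5 = 3 + 2; at 4: 4 + 2 = 6; next = 5
base 4: 5 = 4 + 1; at 5: 5 + 1 = 6; next = 5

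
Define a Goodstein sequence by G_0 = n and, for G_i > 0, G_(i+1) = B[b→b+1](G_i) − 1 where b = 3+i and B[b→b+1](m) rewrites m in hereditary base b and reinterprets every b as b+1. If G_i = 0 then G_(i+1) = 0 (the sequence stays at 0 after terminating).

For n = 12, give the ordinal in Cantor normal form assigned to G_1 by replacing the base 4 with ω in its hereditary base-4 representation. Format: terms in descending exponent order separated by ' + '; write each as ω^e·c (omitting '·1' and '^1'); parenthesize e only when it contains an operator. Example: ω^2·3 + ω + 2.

ω^2 + 3

step 0: 12 = 3^2 + 3; sub 4 for 3: 4^2 + 4; = 20; G_1 = 20−1 = 19
step 1: 19 = 4^2 + 3; sub 5 for 4: 5^2 + 3; = 28; G_2 = 28−1 = 27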